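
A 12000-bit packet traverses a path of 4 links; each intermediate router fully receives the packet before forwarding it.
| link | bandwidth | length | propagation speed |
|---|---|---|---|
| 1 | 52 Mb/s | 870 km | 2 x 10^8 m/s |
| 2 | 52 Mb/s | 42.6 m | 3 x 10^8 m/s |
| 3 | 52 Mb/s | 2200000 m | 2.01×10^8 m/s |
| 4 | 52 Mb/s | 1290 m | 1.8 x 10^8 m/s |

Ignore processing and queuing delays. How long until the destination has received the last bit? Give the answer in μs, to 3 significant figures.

16200 μs

Transmission delay per hop = L/R = 12000/52000000 = 230.769 μs; 4 hops → 923.077 μs.
Propagation delays (d/s per hop): 4350, 0.142, 10945.3, 7.16667 μs; sum = 15302.6 μs.
End-to-end = 16200 μs.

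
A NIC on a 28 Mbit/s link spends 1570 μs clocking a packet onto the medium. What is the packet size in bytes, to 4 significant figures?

5495 bytes

L = R × t_tx = 28000000 b/s × 0.00157 s = 43960 bits.
In bytes: 43960 / 8 = 5495 bytes.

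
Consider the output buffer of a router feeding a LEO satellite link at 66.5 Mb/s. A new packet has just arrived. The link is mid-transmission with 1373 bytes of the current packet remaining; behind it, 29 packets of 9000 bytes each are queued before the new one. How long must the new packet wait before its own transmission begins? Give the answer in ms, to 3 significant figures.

Each queued packet: L/R = 72000/66500000 = 1.08271 ms.
29 queued → 31.3985 ms.
Plus remaining 10984 bits of current packet: 0.165173 ms.
Queuing delay = 31.6 ms.

31.6 ms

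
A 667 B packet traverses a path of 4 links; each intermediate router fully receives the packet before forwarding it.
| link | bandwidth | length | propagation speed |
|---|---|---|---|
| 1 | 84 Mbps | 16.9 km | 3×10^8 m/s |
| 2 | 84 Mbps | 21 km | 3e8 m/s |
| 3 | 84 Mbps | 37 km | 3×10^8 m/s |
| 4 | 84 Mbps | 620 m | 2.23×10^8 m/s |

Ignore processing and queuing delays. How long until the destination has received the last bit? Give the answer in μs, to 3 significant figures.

L = 667 × 8 = 5336 bits.
Transmission delay per hop = L/R = 5336/84000000 = 63.5238 μs; 4 hops → 254.095 μs.
Propagation delays (d/s per hop): 56.3333, 70, 123.333, 2.78027 μs; sum = 252.447 μs.
End-to-end = 507 μs.

507 μs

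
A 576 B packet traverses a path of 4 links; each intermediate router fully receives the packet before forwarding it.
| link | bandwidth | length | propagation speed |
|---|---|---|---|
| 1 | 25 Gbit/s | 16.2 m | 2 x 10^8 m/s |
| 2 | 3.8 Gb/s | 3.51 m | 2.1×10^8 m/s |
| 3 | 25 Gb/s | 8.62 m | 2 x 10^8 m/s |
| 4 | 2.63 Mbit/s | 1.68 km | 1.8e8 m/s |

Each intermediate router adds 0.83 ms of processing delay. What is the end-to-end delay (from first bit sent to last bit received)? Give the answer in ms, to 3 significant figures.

4.25 ms

L = 576 × 8 = 4608 bits.
Transmission delays (L/R per hop): 0.00018432, 0.00121263, 0.00018432, 1.75209 ms; sum = 1.75367 ms.
Propagation delays (d/s per hop): 8.1e-05, 1.67143e-05, 4.31e-05, 0.00933333 ms; sum = 0.00947415 ms.
Processing at 3 router(s): 3 × 0.83 ms = 2.49 ms.
End-to-end = 4.25 ms.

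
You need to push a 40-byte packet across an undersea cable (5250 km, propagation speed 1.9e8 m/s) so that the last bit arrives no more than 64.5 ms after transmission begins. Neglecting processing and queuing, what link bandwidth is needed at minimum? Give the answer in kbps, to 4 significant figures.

L = 320 bits.
Propagation delay = 5250000 / 190000000 = 27.6316 ms.
Transmission budget = 64.5 − 27.6316 = 36.8684 ms.
R ≥ L / t_tx = 320 bits / 0.0368684 s = 8.680 kbps.

8.680 kbps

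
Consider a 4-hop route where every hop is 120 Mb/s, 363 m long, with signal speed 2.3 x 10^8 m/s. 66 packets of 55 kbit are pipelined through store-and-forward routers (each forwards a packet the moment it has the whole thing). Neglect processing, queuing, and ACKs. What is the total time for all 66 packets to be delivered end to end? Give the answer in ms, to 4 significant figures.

Per-hop transmission t_tx = L/R = 55000/120000000 = 0.458333 ms.
Per-hop propagation t_prop = 363/2.3e+08 = 0.00157826 ms.
Pipeline fill: first packet needs 4·t_tx to clear all hops; remaining 65 packets each add one t_tx.
Total = (4+66-1)·t_tx + 4·t_prop = 69·0.458333 + 4·0.00157826 = 31.63 ms.

31.63 ms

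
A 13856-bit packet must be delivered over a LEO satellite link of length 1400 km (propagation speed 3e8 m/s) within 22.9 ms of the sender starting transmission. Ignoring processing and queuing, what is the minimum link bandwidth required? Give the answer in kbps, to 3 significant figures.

Propagation delay = 1400000 / 300000000 = 4.66667 ms.
Transmission budget = 22.9 − 4.66667 = 18.2333 ms.
R ≥ L / t_tx = 13856 bits / 0.0182333 s = 760 kbps.

760 kbps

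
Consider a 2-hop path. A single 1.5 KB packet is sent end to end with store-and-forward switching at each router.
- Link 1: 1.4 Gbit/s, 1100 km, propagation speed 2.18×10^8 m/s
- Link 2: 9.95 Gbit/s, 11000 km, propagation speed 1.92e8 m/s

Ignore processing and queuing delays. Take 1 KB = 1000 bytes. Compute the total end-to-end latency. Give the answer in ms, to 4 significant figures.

L = 12000 bits.
Transmission delays (L/R per hop): 0.00857143, 0.00120603 ms; sum = 0.00977746 ms.
Propagation delays (d/s per hop): 5.04587, 57.2917 ms; sum = 62.3375 ms.
End-to-end = 62.35 ms.

62.35 ms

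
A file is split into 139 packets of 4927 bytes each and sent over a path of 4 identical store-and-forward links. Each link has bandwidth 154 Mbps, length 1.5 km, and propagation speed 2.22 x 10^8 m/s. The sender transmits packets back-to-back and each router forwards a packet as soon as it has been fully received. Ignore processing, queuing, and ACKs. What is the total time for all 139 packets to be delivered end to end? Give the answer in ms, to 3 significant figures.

36.4 ms

Per-hop transmission t_tx = L/R = 39416/154000000 = 0.255948 ms.
Per-hop propagation t_prop = 1500/2.22e+08 = 0.00675676 ms.
Pipeline fill: first packet needs 4·t_tx to clear all hops; remaining 138 packets each add one t_tx.
Total = (4+139-1)·t_tx + 4·t_prop = 142·0.255948 + 4·0.00675676 = 36.4 ms.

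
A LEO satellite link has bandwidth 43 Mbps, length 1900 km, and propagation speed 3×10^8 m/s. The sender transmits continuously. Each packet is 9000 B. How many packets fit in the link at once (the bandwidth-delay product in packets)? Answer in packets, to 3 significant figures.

Propagation delay = 1900000 / 300000000 = 0.00633333 s.
BDP = R × t_prop = 43000000 × 0.00633333 = 272333 bits.
In packets of 72000 bits: 3.78 packets.

3.78 packets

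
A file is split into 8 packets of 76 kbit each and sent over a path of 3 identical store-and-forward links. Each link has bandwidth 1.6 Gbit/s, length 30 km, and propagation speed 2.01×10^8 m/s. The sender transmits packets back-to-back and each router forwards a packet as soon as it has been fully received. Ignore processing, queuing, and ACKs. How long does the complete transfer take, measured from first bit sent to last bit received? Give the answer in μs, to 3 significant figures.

923 μs

Per-hop transmission t_tx = L/R = 76000/1600000000 = 47.5 μs.
Per-hop propagation t_prop = 30000/2.01e+08 = 149.254 μs.
Pipeline fill: first packet needs 3·t_tx to clear all hops; remaining 7 packets each add one t_tx.
Total = (3+8-1)·t_tx + 3·t_prop = 10·47.5 + 3·149.254 = 923 μs.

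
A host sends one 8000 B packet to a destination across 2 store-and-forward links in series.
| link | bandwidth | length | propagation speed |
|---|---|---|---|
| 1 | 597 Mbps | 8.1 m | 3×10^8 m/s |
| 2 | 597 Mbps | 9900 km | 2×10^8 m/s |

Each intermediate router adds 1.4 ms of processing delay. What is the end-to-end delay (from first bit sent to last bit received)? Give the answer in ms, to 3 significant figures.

51.1 ms

L = 8000 × 8 = 64000 bits.
Transmission delay per hop = L/R = 64000/597000000 = 0.107203 ms; 2 hops → 0.214405 ms.
Propagation delays (d/s per hop): 2.7e-05, 49.5 ms; sum = 49.5 ms.
Processing at 1 router(s): 1 × 1.4 ms = 1.4 ms.
End-to-end = 51.1 ms.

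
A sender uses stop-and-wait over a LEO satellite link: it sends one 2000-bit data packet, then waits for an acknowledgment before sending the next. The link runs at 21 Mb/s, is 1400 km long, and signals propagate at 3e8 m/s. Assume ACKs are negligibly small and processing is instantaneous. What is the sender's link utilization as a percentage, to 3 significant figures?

t_tx = L/R = 2000/21000000 = 9.52381e-05 s.
t_prop = 1400000/300000000 = 0.00466667 s; RTT = 0.00933333 s.
Cycle = t_tx + RTT = 0.00942857 s.
Utilization = t_tx / cycle = 9.52381e-05/0.00942857 = 1.01 %.

1.01 %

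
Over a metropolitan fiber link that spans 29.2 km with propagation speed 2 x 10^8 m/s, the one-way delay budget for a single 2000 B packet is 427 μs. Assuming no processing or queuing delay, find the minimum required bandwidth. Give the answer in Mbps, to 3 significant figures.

56.9 Mbps

L = 16000 bits.
Propagation delay = 29200 / 200000000 = 146 μs.
Transmission budget = 427 − 146 = 281 μs.
R ≥ L / t_tx = 16000 bits / 0.000281 s = 56.9 Mbps.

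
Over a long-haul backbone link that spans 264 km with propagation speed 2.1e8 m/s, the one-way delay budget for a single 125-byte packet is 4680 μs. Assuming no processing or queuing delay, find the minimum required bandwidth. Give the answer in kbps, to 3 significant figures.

L = 1000 bits.
Propagation delay = 264000 / 210000000 = 1257.14 μs.
Transmission budget = 4680 − 1257.14 = 3422.86 μs.
R ≥ L / t_tx = 1000 bits / 0.00342286 s = 292 kbps.

292 kbps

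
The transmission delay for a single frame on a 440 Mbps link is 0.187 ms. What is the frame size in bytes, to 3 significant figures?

10300 bytes

L = R × t_tx = 440000000 b/s × 0.000187 s = 82280 bits.
In bytes: 82280 / 8 = 10300 bytes.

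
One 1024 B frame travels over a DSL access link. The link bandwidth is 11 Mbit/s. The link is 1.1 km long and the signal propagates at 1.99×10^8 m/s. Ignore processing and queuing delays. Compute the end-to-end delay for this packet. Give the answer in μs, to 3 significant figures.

L = 1024 × 8 = 8192 bits.
Transmission delay = L/R = 8192 / 11000000 = 744.727 μs.
Propagation delay = d/s = 1100 m / 199000000 m/s = 5.52764 μs.
Total = 750 μs.

750 μs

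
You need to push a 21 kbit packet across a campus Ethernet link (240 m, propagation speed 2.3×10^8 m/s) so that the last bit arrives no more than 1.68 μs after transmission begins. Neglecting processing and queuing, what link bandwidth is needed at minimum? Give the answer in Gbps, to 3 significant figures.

Propagation delay = 240 / 2.3e+08 = 1.04348 μs.
Transmission budget = 1.68 − 1.04348 = 0.636522 μs.
R ≥ L / t_tx = 21000 bits / 6.36522e-07 s = 33.0 Gbps.

33.0 Gbps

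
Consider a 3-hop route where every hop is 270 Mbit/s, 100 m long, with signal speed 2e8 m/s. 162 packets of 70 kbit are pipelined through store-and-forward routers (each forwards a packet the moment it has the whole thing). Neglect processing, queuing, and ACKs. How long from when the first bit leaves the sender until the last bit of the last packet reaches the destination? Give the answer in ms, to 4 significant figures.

Per-hop transmission t_tx = L/R = 70000/270000000 = 0.259259 ms.
Per-hop propagation t_prop = 100/200000000 = 0.0005 ms.
Pipeline fill: first packet needs 3·t_tx to clear all hops; remaining 161 packets each add one t_tx.
Total = (3+162-1)·t_tx + 3·t_prop = 164·0.259259 + 3·0.0005 = 42.52 ms.

42.52 ms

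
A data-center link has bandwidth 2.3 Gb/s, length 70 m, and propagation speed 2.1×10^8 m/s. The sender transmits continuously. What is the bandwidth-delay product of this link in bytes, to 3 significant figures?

Propagation delay = 70 / 210000000 = 3.33333e-07 s.
BDP = R × t_prop = 2300000000 × 3.33333e-07 = 766.667 bits.
In bytes: 766.667/8 = 95.8 bytes.

95.8 bytes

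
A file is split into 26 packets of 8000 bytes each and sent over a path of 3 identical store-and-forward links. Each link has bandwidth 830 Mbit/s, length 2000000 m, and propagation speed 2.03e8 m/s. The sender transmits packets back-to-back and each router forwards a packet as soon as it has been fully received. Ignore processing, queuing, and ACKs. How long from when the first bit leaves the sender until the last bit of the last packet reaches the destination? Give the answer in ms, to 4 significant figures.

Per-hop transmission t_tx = L/R = 64000/830000000 = 0.0771084 ms.
Per-hop propagation t_prop = 2000000/2.03e+08 = 9.85222 ms.
Pipeline fill: first packet needs 3·t_tx to clear all hops; remaining 25 packets each add one t_tx.
Total = (3+26-1)·t_tx + 3·t_prop = 28·0.0771084 + 3·9.85222 = 31.72 ms.

31.72 ms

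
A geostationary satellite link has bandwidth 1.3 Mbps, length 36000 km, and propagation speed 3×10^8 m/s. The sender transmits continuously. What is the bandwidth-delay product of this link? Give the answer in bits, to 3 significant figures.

Propagation delay = 36000000 / 300000000 = 0.12 s.
BDP = R × t_prop = 1300000 × 0.12 = 156000 bits.

156000 bits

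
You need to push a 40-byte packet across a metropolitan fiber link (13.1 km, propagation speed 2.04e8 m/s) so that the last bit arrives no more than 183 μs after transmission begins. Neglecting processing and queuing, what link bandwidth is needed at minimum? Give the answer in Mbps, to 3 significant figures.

L = 320 bits.
Propagation delay = 13100 / 204000000 = 64.2157 μs.
Transmission budget = 183 − 64.2157 = 118.784 μs.
R ≥ L / t_tx = 320 bits / 0.000118784 s = 2.69 Mbps.

2.69 Mbps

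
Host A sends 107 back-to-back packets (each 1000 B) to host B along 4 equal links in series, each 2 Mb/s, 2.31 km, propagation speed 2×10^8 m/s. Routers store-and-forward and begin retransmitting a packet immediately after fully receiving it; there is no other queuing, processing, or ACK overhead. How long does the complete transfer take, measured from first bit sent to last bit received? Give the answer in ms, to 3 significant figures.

440 ms

Per-hop transmission t_tx = L/R = 8000/2000000 = 4 ms.
Per-hop propagation t_prop = 2310/200000000 = 0.01155 ms.
Pipeline fill: first packet needs 4·t_tx to clear all hops; remaining 106 packets each add one t_tx.
Total = (4+107-1)·t_tx + 4·t_prop = 110·4 + 4·0.01155 = 440 ms.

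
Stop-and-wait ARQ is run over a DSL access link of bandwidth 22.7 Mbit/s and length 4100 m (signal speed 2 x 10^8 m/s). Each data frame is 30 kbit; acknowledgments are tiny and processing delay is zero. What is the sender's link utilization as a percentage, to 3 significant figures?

t_tx = L/R = 30000/22700000 = 0.00132159 s.
t_prop = 4100/200000000 = 2.05e-05 s; RTT = 4.1e-05 s.
Cycle = t_tx + RTT = 0.00136259 s.
Utilization = t_tx / cycle = 0.00132159/0.00136259 = 97.0 %.

97.0 %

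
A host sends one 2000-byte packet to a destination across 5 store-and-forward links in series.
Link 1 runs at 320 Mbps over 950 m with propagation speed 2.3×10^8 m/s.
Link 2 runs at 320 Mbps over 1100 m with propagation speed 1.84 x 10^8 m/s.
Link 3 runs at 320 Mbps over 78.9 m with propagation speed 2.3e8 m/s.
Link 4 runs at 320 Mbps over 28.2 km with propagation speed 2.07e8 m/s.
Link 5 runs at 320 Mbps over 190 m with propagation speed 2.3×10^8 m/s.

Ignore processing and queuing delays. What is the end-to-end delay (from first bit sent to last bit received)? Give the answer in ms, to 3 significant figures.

L = 2000 × 8 = 16000 bits.
Transmission delay per hop = L/R = 16000/320000000 = 0.05 ms; 5 hops → 0.25 ms.
Propagation delays (d/s per hop): 0.00413043, 0.00597826, 0.000343043, 0.136232, 0.000826087 ms; sum = 0.14751 ms.
End-to-end = 0.398 ms.

0.398 ms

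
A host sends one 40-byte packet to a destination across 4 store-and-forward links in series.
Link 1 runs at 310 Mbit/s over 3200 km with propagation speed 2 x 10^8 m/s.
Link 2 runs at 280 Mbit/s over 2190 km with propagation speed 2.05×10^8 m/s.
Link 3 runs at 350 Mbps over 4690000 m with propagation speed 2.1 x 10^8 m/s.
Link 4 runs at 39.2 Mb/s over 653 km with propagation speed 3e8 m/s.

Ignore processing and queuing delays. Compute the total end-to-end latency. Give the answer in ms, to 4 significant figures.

51.20 ms

L = 40 × 8 = 320 bits.
Transmission delays (L/R per hop): 0.00103226, 0.00114286, 0.000914286, 0.00816327 ms; sum = 0.0112527 ms.
Propagation delays (d/s per hop): 16, 10.6829, 22.3333, 2.17667 ms; sum = 51.1929 ms.
End-to-end = 51.20 ms.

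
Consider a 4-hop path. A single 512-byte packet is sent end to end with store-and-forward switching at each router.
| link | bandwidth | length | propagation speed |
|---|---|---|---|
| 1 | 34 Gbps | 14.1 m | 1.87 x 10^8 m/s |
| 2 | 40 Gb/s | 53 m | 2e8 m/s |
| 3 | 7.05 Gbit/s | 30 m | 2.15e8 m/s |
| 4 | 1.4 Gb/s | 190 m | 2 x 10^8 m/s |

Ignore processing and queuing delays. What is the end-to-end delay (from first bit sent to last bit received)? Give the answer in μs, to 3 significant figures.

5.16 μs

L = 512 × 8 = 4096 bits.
Transmission delays (L/R per hop): 0.120471, 0.1024, 0.580993, 2.92571 μs; sum = 3.72958 μs.
Propagation delays (d/s per hop): 0.0754011, 0.265, 0.139535, 0.95 μs; sum = 1.42994 μs.
End-to-end = 5.16 μs.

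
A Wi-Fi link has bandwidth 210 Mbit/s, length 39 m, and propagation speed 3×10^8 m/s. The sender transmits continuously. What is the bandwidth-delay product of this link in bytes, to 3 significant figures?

Propagation delay = 39 / 300000000 = 1.3e-07 s.
BDP = R × t_prop = 210000000 × 1.3e-07 = 27.3 bits.
In bytes: 27.3/8 = 3.41 bytes.

3.41 bytes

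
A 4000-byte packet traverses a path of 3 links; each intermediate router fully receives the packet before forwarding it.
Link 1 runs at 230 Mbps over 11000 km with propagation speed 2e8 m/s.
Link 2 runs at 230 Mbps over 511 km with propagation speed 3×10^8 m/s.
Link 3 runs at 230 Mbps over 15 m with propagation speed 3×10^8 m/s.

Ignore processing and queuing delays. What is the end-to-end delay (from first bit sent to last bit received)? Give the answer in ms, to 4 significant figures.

57.12 ms

L = 4000 × 8 = 32000 bits.
Transmission delay per hop = L/R = 32000/230000000 = 0.13913 ms; 3 hops → 0.417391 ms.
Propagation delays (d/s per hop): 55, 1.70333, 5e-05 ms; sum = 56.7034 ms.
End-to-end = 57.12 ms.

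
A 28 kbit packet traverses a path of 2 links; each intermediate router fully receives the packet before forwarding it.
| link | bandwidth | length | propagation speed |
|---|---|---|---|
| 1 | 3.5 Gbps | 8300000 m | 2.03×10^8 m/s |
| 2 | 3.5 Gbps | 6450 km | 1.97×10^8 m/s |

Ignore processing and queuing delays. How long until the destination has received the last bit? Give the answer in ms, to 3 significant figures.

L = 28000 bits.
Transmission delay per hop = L/R = 28000/3500000000 = 0.008 ms; 2 hops → 0.016 ms.
Propagation delays (d/s per hop): 40.8867, 32.7411 ms; sum = 73.6278 ms.
End-to-end = 73.6 ms.

73.6 ms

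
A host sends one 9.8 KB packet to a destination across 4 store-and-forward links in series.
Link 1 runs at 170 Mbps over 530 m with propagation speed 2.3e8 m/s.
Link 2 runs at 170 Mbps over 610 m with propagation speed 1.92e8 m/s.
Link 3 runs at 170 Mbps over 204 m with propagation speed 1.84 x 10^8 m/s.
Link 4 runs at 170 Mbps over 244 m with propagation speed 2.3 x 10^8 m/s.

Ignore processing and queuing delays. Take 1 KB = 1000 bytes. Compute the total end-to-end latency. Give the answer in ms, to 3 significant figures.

1.85 ms

L = 78400 bits.
Transmission delay per hop = L/R = 78400/170000000 = 0.461176 ms; 4 hops → 1.84471 ms.
Propagation delays (d/s per hop): 0.00230435, 0.00317708, 0.0011087, 0.00106087 ms; sum = 0.007651 ms.
End-to-end = 1.85 ms.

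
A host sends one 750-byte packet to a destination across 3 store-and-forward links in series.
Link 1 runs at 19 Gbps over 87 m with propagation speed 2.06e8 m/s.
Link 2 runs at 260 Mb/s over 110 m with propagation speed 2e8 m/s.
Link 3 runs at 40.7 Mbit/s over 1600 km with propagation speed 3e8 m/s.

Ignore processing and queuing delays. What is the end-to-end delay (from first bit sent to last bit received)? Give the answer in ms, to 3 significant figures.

5.51 ms

L = 750 × 8 = 6000 bits.
Transmission delays (L/R per hop): 0.000315789, 0.0230769, 0.14742 ms; sum = 0.170813 ms.
Propagation delays (d/s per hop): 0.00042233, 0.00055, 5.33333 ms; sum = 5.33431 ms.
End-to-end = 5.51 ms.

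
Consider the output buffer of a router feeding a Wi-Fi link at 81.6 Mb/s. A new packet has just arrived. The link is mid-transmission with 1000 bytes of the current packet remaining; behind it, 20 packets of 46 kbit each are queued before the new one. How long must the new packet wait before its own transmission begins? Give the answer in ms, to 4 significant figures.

Each queued packet: L/R = 46000/81600000 = 0.563725 ms.
20 queued → 11.2745 ms.
Plus remaining 8000 bits of current packet: 0.0980392 ms.
Queuing delay = 11.37 ms.

11.37 ms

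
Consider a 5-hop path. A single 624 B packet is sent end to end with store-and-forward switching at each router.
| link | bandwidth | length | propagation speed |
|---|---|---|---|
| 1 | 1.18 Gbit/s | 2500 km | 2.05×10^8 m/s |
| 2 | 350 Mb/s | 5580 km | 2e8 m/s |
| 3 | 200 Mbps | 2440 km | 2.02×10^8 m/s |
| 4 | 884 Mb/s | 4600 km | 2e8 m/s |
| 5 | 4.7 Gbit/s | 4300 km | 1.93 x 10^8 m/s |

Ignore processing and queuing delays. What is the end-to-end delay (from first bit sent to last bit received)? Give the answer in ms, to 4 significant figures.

97.50 ms

L = 624 × 8 = 4992 bits.
Transmission delays (L/R per hop): 0.00423051, 0.0142629, 0.02496, 0.00564706, 0.00106213 ms; sum = 0.0501626 ms.
Propagation delays (d/s per hop): 12.1951, 27.9, 12.0792, 23, 22.2798 ms; sum = 97.4541 ms.
End-to-end = 97.50 ms.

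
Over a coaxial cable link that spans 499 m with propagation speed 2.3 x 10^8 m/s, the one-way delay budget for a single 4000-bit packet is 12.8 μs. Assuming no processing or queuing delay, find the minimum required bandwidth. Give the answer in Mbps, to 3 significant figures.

376 Mbps

Propagation delay = 499 / 2.3e+08 = 2.16957 μs.
Transmission budget = 12.8 − 2.16957 = 10.6304 μs.
R ≥ L / t_tx = 4000 bits / 1.06304e-05 s = 376 Mbps.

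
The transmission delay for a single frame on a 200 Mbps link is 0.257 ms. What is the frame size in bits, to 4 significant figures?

51400 bits

L = R × t_tx = 200000000 b/s × 0.000257 s = 51400 bits.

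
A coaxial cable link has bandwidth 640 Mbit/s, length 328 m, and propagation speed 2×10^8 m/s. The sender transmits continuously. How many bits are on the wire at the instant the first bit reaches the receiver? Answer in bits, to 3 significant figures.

1050 bits

Propagation delay = 328 / 200000000 = 1.64e-06 s.
BDP = R × t_prop = 640000000 × 1.64e-06 = 1049.6 bits.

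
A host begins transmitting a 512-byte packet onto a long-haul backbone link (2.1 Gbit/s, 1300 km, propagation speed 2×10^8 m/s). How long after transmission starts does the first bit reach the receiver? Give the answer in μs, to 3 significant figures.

6500 μs

First bit experiences only propagation delay: d/s = 1300000/200000000 = 6500 μs.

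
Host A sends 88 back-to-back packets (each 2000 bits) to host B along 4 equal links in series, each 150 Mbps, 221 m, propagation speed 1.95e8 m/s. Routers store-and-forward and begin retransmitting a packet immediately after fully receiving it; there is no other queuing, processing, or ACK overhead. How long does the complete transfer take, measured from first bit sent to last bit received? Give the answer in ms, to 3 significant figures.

1.22 ms

Per-hop transmission t_tx = L/R = 2000/150000000 = 0.0133333 ms.
Per-hop propagation t_prop = 221/195000000 = 0.00113333 ms.
Pipeline fill: first packet needs 4·t_tx to clear all hops; remaining 87 packets each add one t_tx.
Total = (4+88-1)·t_tx + 4·t_prop = 91·0.0133333 + 4·0.00113333 = 1.22 ms.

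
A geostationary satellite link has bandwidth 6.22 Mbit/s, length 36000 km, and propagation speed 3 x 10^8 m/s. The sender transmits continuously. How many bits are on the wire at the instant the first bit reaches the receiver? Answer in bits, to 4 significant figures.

Propagation delay = 36000000 / 300000000 = 0.12 s.
BDP = R × t_prop = 6220000 × 0.12 = 746400 bits.

746400 bits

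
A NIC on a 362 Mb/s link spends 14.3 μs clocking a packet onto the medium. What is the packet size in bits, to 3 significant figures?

L = R × t_tx = 362000000 b/s × 1.43e-05 s = 5176.6 bits.

5180 bits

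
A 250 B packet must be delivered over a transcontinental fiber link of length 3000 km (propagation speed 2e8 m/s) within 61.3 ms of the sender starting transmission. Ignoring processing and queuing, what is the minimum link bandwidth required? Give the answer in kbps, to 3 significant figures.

L = 2000 bits.
Propagation delay = 3000000 / 200000000 = 15 ms.
Transmission budget = 61.3 − 15 = 46.3 ms.
R ≥ L / t_tx = 2000 bits / 0.0463 s = 43.2 kbps.

43.2 kbps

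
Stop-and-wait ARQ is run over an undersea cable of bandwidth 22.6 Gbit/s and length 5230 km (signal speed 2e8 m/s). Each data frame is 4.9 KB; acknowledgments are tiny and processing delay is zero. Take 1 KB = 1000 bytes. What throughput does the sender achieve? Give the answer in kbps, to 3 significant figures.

749 kbps

t_tx = L/R = 39200/22600000000 = 1.73451e-06 s.
t_prop = 5230000/200000000 = 0.02615 s; RTT = 0.0523 s.
Cycle = t_tx + RTT = 0.0523017 s.
Throughput = L / cycle = 39200 / 0.0523017 = 749 kbps.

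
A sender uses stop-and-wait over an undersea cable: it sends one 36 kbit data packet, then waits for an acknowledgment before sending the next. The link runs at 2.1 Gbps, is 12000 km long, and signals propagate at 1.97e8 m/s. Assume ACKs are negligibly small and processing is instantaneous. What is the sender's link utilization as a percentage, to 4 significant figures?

0.01407 %

t_tx = L/R = 36000/2100000000 = 1.71429e-05 s.
t_prop = 12000000/197000000 = 0.0609137 s; RTT = 0.121827 s.
Cycle = t_tx + RTT = 0.121845 s.
Utilization = t_tx / cycle = 1.71429e-05/0.121845 = 0.01407 %.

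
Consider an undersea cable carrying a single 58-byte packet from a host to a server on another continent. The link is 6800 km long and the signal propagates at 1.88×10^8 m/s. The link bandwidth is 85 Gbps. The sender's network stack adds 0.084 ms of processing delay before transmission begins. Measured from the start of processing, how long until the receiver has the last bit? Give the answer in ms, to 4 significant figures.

36.25 ms

L = 58 × 8 = 464 bits.
Transmission delay = L/R = 464 / 85000000000 = 5.45882e-06 ms.
Propagation delay = d/s = 6800000 m / 188000000 m/s = 36.1702 ms.
Plus processing delay 0.084 ms = 0.084 ms.
Total = 36.25 ms.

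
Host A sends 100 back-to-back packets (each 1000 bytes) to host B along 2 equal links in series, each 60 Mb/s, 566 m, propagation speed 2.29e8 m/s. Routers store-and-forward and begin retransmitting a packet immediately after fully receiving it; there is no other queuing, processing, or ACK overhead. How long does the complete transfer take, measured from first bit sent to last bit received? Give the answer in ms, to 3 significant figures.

Per-hop transmission t_tx = L/R = 8000/60000000 = 0.133333 ms.
Per-hop propagation t_prop = 566/229000000 = 0.00247162 ms.
Pipeline fill: first packet needs 2·t_tx to clear all hops; remaining 99 packets each add one t_tx.
Total = (2+100-1)·t_tx + 2·t_prop = 101·0.133333 + 2·0.00247162 = 13.5 ms.

13.5 ms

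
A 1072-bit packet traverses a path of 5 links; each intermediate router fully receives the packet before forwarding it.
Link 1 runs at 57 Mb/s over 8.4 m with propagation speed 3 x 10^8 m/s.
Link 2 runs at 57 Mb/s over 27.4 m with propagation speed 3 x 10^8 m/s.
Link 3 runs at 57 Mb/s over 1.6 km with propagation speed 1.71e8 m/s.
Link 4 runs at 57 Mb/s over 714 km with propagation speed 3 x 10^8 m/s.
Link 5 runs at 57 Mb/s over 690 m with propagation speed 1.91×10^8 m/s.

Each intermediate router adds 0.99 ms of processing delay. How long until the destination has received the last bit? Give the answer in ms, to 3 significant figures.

6.45 ms

Transmission delay per hop = L/R = 1072/57000000 = 0.018807 ms; 5 hops → 0.0940351 ms.
Propagation delays (d/s per hop): 2.8e-05, 9.13333e-05, 0.00935673, 2.38, 0.00361257 ms; sum = 2.39309 ms.
Processing at 4 router(s): 4 × 0.99 ms = 3.96 ms.
End-to-end = 6.45 ms.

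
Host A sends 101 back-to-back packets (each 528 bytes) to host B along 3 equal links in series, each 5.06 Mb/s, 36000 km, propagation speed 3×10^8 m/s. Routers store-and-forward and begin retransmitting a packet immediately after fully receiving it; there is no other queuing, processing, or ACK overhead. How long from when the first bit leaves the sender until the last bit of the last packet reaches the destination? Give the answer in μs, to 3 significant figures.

Per-hop transmission t_tx = L/R = 4224/5060000 = 834.783 μs.
Per-hop propagation t_prop = 36000000/300000000 = 120000 μs.
Pipeline fill: first packet needs 3·t_tx to clear all hops; remaining 100 packets each add one t_tx.
Total = (3+101-1)·t_tx + 3·t_prop = 103·834.783 + 3·120000 = 446000 μs.

446000 μs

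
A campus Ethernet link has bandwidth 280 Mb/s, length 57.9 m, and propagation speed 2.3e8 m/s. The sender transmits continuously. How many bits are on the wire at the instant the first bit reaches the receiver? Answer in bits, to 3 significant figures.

Propagation delay = 57.9 / 2.3e+08 = 2.51739e-07 s.
BDP = R × t_prop = 280000000 × 2.51739e-07 = 70.487 bits.

70.5 bits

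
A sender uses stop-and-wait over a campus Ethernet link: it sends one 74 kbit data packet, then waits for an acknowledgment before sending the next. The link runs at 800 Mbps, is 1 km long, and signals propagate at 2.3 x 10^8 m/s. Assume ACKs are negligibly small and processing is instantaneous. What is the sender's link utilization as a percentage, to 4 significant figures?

t_tx = L/R = 74000/800000000 = 9.25e-05 s.
t_prop = 1000/2.3e+08 = 4.34783e-06 s; RTT = 8.69565e-06 s.
Cycle = t_tx + RTT = 0.000101196 s.
Utilization = t_tx / cycle = 9.25e-05/0.000101196 = 91.41 %.

91.41 %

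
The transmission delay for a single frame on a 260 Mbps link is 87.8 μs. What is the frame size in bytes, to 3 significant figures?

2850 bytes

L = R × t_tx = 260000000 b/s × 8.78e-05 s = 22828 bits.
In bytes: 22828 / 8 = 2850 bytes.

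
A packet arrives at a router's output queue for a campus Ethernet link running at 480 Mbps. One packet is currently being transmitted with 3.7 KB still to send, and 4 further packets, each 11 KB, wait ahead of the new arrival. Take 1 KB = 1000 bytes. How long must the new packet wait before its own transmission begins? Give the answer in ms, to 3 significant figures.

Each queued packet: L/R = 88000/480000000 = 0.183333 ms.
4 queued → 0.733333 ms.
Plus remaining 29600 bits of current packet: 0.0616667 ms.
Queuing delay = 0.795 ms.

0.795 ms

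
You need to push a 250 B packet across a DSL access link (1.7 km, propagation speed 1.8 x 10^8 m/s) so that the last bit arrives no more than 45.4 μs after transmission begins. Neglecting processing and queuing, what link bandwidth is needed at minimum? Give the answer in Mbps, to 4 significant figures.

L = 2000 bits.
Propagation delay = 1700 / 180000000 = 9.44444 μs.
Transmission budget = 45.4 − 9.44444 = 35.9556 μs.
R ≥ L / t_tx = 2000 bits / 3.59556e-05 s = 55.62 Mbps.

55.62 Mbps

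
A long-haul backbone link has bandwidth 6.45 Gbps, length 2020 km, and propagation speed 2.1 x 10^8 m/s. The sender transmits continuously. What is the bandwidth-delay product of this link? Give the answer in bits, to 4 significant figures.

Propagation delay = 2020000 / 210000000 = 0.00961905 s.
BDP = R × t_prop = 6450000000 × 0.00961905 = 62042900 bits.

62040000 bits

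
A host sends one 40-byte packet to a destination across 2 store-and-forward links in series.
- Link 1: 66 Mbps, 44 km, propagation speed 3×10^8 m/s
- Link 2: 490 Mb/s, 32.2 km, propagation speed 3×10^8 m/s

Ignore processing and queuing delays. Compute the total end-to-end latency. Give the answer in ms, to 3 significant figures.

L = 40 × 8 = 320 bits.
Transmission delays (L/R per hop): 0.00484848, 0.000653061 ms; sum = 0.00550155 ms.
Propagation delays (d/s per hop): 0.146667, 0.107333 ms; sum = 0.254 ms.
End-to-end = 0.260 ms.

0.260 ms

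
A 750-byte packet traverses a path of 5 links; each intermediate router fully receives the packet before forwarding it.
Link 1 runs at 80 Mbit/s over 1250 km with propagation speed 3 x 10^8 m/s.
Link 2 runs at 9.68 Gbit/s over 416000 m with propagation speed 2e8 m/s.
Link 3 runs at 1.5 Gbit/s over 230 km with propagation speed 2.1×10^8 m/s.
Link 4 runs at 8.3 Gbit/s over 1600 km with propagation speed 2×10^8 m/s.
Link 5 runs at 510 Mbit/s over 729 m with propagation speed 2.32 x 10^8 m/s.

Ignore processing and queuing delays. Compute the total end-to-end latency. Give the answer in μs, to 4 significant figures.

L = 750 × 8 = 6000 bits.
Transmission delays (L/R per hop): 75, 0.619835, 4, 0.722892, 11.7647 μs; sum = 92.1074 μs.
Propagation delays (d/s per hop): 4166.67, 2080, 1095.24, 8000, 3.14224 μs; sum = 15345 μs.
End-to-end = 15440 μs.

15440 μs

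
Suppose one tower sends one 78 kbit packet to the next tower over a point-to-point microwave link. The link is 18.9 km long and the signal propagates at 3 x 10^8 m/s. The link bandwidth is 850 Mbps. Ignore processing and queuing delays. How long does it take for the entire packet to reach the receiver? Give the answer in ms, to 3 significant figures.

0.155 ms

L = 78000 bits.
Transmission delay = L/R = 78000 / 850000000 = 0.0917647 ms.
Propagation delay = d/s = 18900 m / 300000000 m/s = 0.063 ms.
Total = 0.155 ms.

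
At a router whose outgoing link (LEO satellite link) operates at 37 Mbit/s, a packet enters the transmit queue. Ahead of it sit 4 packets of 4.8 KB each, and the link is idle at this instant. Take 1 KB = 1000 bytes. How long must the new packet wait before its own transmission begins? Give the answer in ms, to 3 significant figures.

Each queued packet: L/R = 38400/37000000 = 1.03784 ms.
4 queued → 4.15135 ms.
Queuing delay = 4.15 ms.

4.15 ms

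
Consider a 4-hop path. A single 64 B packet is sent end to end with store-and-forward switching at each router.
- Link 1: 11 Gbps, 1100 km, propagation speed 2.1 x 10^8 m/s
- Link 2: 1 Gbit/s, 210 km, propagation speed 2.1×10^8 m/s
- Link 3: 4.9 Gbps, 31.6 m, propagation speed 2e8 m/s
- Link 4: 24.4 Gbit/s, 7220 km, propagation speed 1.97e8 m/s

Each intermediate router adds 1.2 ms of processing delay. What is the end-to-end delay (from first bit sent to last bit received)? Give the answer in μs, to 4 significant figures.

46490 μs

L = 64 × 8 = 512 bits.
Transmission delays (L/R per hop): 0.0465455, 0.512, 0.10449, 0.0209836 μs; sum = 0.684019 μs.
Propagation delays (d/s per hop): 5238.1, 1000, 0.158, 36649.7 μs; sum = 42888 μs.
Processing at 3 router(s): 3 × 1.2 ms = 3600 μs.
End-to-end = 46490 μs.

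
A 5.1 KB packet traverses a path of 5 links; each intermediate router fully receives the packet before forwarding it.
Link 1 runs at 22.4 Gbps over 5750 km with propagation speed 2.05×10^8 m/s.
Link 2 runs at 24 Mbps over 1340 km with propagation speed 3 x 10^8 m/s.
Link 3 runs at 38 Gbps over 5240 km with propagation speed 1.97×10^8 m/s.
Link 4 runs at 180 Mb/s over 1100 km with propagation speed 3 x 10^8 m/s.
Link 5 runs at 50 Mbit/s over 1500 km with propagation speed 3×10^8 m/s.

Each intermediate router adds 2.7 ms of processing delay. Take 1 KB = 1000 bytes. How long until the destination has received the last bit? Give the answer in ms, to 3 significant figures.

L = 40800 bits.
Transmission delays (L/R per hop): 0.00182143, 1.7, 0.00107368, 0.226667, 0.816 ms; sum = 2.74556 ms.
Propagation delays (d/s per hop): 28.0488, 4.46667, 26.599, 3.66667, 5 ms; sum = 67.7811 ms.
Processing at 4 router(s): 4 × 2.7 ms = 10.8 ms.
End-to-end = 81.3 ms.

81.3 ms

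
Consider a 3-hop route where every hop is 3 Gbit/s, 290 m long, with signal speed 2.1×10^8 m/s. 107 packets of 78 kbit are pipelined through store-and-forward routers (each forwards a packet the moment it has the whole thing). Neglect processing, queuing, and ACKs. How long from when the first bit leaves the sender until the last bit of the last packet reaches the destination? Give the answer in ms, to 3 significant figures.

Per-hop transmission t_tx = L/R = 78000/3000000000 = 0.026 ms.
Per-hop propagation t_prop = 290/210000000 = 0.00138095 ms.
Pipeline fill: first packet needs 3·t_tx to clear all hops; remaining 106 packets each add one t_tx.
Total = (3+107-1)·t_tx + 3·t_prop = 109·0.026 + 3·0.00138095 = 2.84 ms.

2.84 ms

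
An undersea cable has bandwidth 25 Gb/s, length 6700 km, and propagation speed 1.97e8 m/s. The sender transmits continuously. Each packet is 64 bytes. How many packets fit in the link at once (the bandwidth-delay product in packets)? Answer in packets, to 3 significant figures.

1660000 packets

Propagation delay = 6700000 / 197000000 = 0.0340102 s.
BDP = R × t_prop = 25000000000 × 0.0340102 = 850254000 bits.
In packets of 512 bits: 1660000 packets.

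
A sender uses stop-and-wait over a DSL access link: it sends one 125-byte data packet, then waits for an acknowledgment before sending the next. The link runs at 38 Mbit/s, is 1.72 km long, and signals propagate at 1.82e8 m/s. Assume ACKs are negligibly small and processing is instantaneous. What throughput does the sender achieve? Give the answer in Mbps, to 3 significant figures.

22.1 Mbps

t_tx = L/R = 1000/38000000 = 2.63158e-05 s.
t_prop = 1720/182000000 = 9.45055e-06 s; RTT = 1.89011e-05 s.
Cycle = t_tx + RTT = 4.52169e-05 s.
Throughput = L / cycle = 1000 / 4.52169e-05 = 22.1 Mbps.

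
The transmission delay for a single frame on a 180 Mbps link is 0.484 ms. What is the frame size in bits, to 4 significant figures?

L = R × t_tx = 180000000 b/s × 0.000484 s = 87120 bits.

87120 bits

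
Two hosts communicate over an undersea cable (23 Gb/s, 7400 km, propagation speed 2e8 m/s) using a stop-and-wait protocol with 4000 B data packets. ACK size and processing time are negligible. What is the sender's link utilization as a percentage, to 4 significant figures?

0.001880 %

t_tx = L/R = 32000/23000000000 = 1.3913e-06 s.
t_prop = 7400000/200000000 = 0.037 s; RTT = 0.074 s.
Cycle = t_tx + RTT = 0.0740014 s.
Utilization = t_tx / cycle = 1.3913e-06/0.0740014 = 0.001880 %.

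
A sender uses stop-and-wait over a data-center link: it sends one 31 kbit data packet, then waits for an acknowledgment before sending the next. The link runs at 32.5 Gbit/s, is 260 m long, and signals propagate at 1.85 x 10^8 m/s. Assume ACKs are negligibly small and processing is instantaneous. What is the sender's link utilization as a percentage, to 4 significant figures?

t_tx = L/R = 31000/32500000000 = 9.53846e-07 s.
t_prop = 260/185000000 = 1.40541e-06 s; RTT = 2.81081e-06 s.
Cycle = t_tx + RTT = 3.76466e-06 s.
Utilization = t_tx / cycle = 9.53846e-07/3.76466e-06 = 25.34 %.

25.34 %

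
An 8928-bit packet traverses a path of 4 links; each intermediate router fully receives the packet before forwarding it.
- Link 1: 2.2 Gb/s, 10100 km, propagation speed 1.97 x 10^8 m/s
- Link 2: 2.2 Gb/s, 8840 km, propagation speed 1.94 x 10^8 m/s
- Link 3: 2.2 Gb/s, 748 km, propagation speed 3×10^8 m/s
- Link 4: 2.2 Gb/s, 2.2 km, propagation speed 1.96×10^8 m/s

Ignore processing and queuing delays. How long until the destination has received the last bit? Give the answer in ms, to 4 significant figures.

Transmission delay per hop = L/R = 8928/2200000000 = 0.00405818 ms; 4 hops → 0.0162327 ms.
Propagation delays (d/s per hop): 51.269, 45.567, 2.49333, 0.0112245 ms; sum = 99.3406 ms.
End-to-end = 99.36 ms.

99.36 ms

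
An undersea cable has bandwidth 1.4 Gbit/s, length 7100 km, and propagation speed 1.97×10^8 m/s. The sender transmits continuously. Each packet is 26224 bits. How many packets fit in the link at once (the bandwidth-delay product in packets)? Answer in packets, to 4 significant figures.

Propagation delay = 7100000 / 197000000 = 0.0360406 s.
BDP = R × t_prop = 1400000000 × 0.0360406 = 50456900 bits.
In packets of 26224 bits: 1924 packets.

1924 packets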